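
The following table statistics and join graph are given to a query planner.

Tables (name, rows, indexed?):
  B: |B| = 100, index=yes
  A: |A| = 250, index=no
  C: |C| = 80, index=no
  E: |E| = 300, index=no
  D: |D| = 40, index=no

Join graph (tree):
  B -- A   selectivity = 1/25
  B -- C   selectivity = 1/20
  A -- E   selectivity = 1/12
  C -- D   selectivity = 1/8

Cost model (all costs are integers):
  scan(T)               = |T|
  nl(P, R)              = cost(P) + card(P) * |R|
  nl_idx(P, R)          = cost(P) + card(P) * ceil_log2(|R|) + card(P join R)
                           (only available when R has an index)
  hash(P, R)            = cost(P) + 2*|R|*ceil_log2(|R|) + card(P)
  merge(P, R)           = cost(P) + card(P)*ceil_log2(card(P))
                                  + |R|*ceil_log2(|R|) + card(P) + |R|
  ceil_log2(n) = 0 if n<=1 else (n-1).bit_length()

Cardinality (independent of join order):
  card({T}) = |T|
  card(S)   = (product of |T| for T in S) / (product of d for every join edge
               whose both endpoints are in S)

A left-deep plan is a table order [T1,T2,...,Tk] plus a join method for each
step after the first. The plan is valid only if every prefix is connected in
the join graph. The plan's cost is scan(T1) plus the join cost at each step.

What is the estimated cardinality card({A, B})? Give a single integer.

1000

Tables in S: A(250), B(100)
Edges inside S: B-A(d=25)
numerator = 250 * 100 = 25000
denominator = 25 = 25
card(S) = 25000 / 25 = 1000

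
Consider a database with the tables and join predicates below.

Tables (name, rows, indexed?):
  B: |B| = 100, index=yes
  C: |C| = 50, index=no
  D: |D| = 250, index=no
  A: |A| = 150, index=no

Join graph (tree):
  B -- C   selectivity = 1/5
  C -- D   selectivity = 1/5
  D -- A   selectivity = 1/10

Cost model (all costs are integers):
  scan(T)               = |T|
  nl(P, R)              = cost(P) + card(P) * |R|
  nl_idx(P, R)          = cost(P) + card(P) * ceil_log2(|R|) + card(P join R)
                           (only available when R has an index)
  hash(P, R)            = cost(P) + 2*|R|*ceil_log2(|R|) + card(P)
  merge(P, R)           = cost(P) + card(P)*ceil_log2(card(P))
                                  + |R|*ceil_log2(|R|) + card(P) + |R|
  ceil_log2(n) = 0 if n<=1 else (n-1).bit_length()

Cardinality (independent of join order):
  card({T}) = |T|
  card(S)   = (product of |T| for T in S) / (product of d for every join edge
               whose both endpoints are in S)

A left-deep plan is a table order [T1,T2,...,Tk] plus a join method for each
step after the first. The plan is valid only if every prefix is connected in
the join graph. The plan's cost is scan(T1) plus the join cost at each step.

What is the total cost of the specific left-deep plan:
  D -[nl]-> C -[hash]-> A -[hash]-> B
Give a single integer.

step 1: scan D: cost=250, card=250
step 2: join C via nl
    card(P join C) = 250*50/(5) = 2500
    cost = 250 + 250*50 = 12750
step 3: join A via hash
    card(P join A) = 2500*150/(10) = 37500
    cost = 12750 + 2*150*8 + 2500 = 17650
step 4: join B via hash
    card(P join B) = 37500*100/(5) = 750000
    cost = 17650 + 2*100*7 + 37500 = 56550

56550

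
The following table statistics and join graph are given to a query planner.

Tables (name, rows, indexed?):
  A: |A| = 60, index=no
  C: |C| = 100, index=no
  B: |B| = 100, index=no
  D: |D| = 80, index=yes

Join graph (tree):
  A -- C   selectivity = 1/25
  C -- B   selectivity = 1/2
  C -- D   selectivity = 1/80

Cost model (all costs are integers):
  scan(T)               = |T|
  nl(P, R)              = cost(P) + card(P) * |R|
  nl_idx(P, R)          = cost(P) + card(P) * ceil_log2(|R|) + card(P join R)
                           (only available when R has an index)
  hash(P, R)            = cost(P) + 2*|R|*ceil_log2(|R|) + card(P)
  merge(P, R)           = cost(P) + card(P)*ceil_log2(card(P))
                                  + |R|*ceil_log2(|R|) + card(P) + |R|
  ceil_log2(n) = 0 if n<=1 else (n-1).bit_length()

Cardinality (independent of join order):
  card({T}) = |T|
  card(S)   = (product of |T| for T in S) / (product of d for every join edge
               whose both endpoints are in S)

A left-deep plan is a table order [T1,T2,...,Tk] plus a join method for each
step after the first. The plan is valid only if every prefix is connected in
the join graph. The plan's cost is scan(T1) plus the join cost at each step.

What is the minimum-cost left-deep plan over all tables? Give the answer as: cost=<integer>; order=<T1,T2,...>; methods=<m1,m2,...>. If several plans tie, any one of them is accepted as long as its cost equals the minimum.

cost=3360; order=C,D,A,B; methods=nl_idx,hash,hash

Selinger DP (subsets sized 1..n):
  {A}: scan cost=60, card=60
  {C}: scan cost=100, card=100
  {B}: scan cost=100, card=100
  {D}: scan cost=80, card=80
  {AC}: card=240; try (A,hash)→920, (C,merge)→1280, (A,merge)→1320, (C,hash)→1520, (C,nl)→6060, (A,nl)→6100; best=920 via (A,hash)
  {BC}: card=5000; try (C,hash)→1600, (B,hash)→1600, (C,merge)→1700, (B,merge)→1700, (C,nl)→10100, (B,nl)→10100; best=1600 via (C,hash)
  {CD}: card=100; try (D,nl_idx)→900, (D,hash)→1320, (C,merge)→1520, (D,merge)→1540, (C,hash)→1560, (C,nl)→8080 …(+1); best=900 via (D,nl_idx)
  {ABC}: card=12000; try (B,hash)→2560, (B,merge)→3880, (A,hash)→7320, (B,nl)→24920, (A,merge)→72020, (A,nl)→301600; best=2560 via (B,hash)
  {ACD}: card=240; try (A,hash)→1720, (A,merge)→2120, (D,hash)→2280, (D,nl_idx)→2840, (D,merge)→3720, (A,nl)→6900 …(+1); best=1720 via (A,hash)
  {BCD}: card=5000; try (B,hash)→2400, (B,merge)→2500, (D,hash)→7720, (B,nl)→10900, (D,nl_idx)→41600, (D,merge)→72240 …(+1); best=2400 via (B,hash)
  {ABCD}: card=12000; try (B,hash)→3360, (B,merge)→4680, (A,hash)→8120, (D,hash)→15680, (B,nl)→25720, (A,merge)→72820 …(+4); best=3360 via (B,hash)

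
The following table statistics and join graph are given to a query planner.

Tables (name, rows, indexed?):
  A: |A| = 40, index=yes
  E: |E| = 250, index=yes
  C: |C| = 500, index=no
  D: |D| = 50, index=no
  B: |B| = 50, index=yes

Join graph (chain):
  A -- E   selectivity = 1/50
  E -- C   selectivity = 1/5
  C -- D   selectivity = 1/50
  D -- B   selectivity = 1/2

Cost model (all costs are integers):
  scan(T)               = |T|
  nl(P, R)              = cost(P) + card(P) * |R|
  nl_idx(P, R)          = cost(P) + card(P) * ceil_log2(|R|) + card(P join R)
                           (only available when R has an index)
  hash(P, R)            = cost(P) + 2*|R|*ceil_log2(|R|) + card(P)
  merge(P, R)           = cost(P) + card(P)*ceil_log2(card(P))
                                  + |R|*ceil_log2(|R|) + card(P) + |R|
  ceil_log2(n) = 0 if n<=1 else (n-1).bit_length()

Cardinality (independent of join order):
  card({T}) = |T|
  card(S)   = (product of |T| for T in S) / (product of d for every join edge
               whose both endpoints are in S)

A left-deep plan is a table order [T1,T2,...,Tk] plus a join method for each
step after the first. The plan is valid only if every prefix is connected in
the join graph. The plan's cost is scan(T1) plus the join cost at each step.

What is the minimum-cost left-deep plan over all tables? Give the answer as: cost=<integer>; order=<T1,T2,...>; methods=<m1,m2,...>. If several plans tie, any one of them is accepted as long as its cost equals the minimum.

cost=48560; order=A,E,C,D,B; methods=nl_idx,merge,hash,hash

Selinger DP (subsets sized 1..n):
  {A}: scan cost=40, card=40
  {E}: scan cost=250, card=250
  {C}: scan cost=500, card=500
  {D}: scan cost=50, card=50
  {B}: scan cost=50, card=50
  {AE}: card=200; try (E,nl_idx)→560, (A,hash)→980, (A,nl_idx)→1950, (E,merge)→2570, (A,merge)→2780, (E,hash)→4080 …(+2); best=560 via (E,nl_idx)
  {CE}: card=25000; try (E,hash)→5000, (C,merge)→7500, (E,merge)→7750, (C,hash)→9500, (E,nl_idx)→29500, (C,nl)→125250 …(+1); best=5000 via (E,hash)
  {CD}: card=500; try (D,hash)→1600, (C,merge)→5400, (D,merge)→5850, (C,hash)→9100, (C,nl)→25050, (D,nl)→25500; best=1600 via (D,hash)
  {BD}: card=1250; try (D,hash)→700, (B,hash)→700, (D,merge)→750, (B,merge)→750, (B,nl_idx)→1600, (D,nl)→2550 …(+1); best=700 via (D,hash)
  {ACE}: card=20000; try (C,merge)→7360, (C,hash)→9760, (A,hash)→30480, (C,nl)→100560, (A,nl_idx)→175000, (A,merge)→405280 …(+1); best=7360 via (C,merge)
  {CDE}: card=25000; try (E,hash)→6100, (E,merge)→8850, (E,nl_idx)→30600, (D,hash)→30600, (E,nl)→126600, (D,merge)→405350 …(+1); best=6100 via (E,hash)
  {BCD}: card=12500; try (B,hash)→2700, (B,merge)→6950, (C,hash)→10950, (B,nl_idx)→17100, (C,merge)→20700, (B,nl)→26600 …(+1); best=2700 via (B,hash)
  {ACDE}: card=20000; try (D,hash)→27960, (A,hash)→31580, (A,nl_idx)→176100, (D,merge)→327710, (A,merge)→406380, (A,nl)→1006100 …(+1); best=27960 via (D,hash)
  {BCDE}: card=625000; try (E,hash)→19200, (B,hash)→31700, (E,merge)→192450, (B,merge)→406450, (E,nl_idx)→727700, (B,nl_idx)→781100 …(+2); best=19200 via (E,hash)
  {ABCDE}: card=500000; try (B,hash)→48560, (B,merge)→348310, (A,hash)→644680, (B,nl_idx)→647960, (B,nl)→1027960, (A,nl_idx)→4269200 …(+2); best=48560 via (B,hash)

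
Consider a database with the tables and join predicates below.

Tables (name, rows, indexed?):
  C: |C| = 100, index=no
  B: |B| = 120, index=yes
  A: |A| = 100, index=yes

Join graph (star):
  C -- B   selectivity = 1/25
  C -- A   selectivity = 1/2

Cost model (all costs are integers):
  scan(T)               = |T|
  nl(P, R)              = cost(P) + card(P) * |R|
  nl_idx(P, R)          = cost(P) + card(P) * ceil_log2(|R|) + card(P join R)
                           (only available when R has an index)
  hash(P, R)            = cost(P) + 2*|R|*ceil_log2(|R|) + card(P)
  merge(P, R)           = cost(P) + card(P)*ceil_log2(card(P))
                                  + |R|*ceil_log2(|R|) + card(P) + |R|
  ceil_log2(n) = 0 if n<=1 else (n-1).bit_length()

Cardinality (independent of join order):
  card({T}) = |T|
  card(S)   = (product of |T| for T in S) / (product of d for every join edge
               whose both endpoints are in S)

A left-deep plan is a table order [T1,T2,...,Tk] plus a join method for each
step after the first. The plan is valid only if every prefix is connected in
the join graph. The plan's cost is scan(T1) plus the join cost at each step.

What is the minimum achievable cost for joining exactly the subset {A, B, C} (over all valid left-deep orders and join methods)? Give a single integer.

3160

Selinger DP over subsets of {A,B,C}:
  {C}: scan cost=100, card=100
  {B}: scan cost=120, card=120
  {A}: scan cost=100, card=100
  {BC}: card=480; try (B,nl_idx)→1280, (C,hash)→1640, (B,merge)→1860, (C,merge)→1880, (B,hash)→1880, (B,nl)→12100 …(+1); best=1280 via (B,nl_idx)
  {AC}: card=5000; try (C,hash)→1600, (A,hash)→1600, (C,merge)→1700, (A,merge)→1700, (A,nl_idx)→5800, (C,nl)→10100 …(+1); best=1600 via (C,hash)
  {ABC}: card=24000; try (A,hash)→3160, (A,merge)→6880, (B,hash)→8280, (A,nl_idx)→28640, (A,nl)→49280, (B,nl_idx)→60600 …(+2); best=3160 via (A,hash)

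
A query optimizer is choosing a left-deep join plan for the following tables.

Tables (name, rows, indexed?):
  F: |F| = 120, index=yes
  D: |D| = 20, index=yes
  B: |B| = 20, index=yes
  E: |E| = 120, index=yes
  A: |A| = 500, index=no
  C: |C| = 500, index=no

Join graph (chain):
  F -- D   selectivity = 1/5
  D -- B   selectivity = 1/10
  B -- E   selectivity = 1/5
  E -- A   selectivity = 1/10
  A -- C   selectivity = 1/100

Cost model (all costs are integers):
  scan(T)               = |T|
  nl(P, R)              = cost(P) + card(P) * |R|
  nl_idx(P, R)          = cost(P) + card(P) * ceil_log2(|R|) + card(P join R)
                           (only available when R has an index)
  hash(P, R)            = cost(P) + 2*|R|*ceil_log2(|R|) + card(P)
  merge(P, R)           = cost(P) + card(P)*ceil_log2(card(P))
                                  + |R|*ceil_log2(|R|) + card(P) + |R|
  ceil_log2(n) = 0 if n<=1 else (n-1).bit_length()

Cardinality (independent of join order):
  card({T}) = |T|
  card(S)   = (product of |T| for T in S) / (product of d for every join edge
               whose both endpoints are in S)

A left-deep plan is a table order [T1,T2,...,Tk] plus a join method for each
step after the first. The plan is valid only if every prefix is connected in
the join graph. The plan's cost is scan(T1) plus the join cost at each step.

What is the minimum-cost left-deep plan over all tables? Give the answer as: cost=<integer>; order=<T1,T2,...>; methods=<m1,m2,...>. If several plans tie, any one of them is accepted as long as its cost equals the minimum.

cost=309760; order=E,B,D,A,C,F; methods=hash,hash,hash,hash,hash

Selinger DP (subsets sized 1..n):
  {F}: scan cost=120, card=120
  {D}: scan cost=20, card=20
  {B}: scan cost=20, card=20
  {E}: scan cost=120, card=120
  {A}: scan cost=500, card=500
  {C}: scan cost=500, card=500
  {DF}: card=480; try (D,hash)→440, (F,nl_idx)→640, (F,merge)→1100, (D,merge)→1200, (D,nl_idx)→1200, (F,hash)→1720 …(+2); best=440 via (D,hash)
  {BD}: card=40; try (D,nl_idx)→160, (B,nl_idx)→160, (D,hash)→240, (B,hash)→240, (D,merge)→260, (B,merge)→260 …(+2); best=160 via (D,nl_idx)
  {BE}: card=480; try (B,hash)→440, (E,nl_idx)→640, (E,merge)→1100, (B,merge)→1200, (B,nl_idx)→1200, (E,hash)→1720 …(+2); best=440 via (B,hash)
  {AE}: card=6000; try (E,hash)→2680, (A,merge)→6080, (E,merge)→6460, (A,hash)→9240, (E,nl_idx)→10000, (A,nl)→60120 …(+1); best=2680 via (E,hash)
  {AC}: card=2500; try (C,hash)→10000, (A,hash)→10000, (C,merge)→10500, (A,merge)→10500, (C,nl)→250500, (A,nl)→250500; best=10000 via (C,hash)
  {BDF}: card=960; try (B,hash)→1120, (F,merge)→1400, (F,nl_idx)→1400, (F,hash)→1880, (B,nl_idx)→3800, (F,nl)→4960 …(+2); best=1120 via (B,hash)
  {BDE}: card=960; try (D,hash)→1120, (E,merge)→1400, (E,nl_idx)→1400, (E,hash)→1880, (D,nl_idx)→3800, (E,nl)→4960 …(+2); best=1120 via (D,hash)
  {ABE}: card=24000; try (B,hash)→8880, (A,hash)→9920, (A,merge)→10240, (B,nl_idx)→56680, (B,merge)→86800, (B,nl)→122680 …(+1); best=8880 via (B,hash)
  {ACE}: card=30000; try (E,hash)→14180, (C,hash)→17680, (E,merge)→43460, (E,nl_idx)→57500, (C,merge)→91680, (E,nl)→310000 …(+1); best=14180 via (E,hash)
  {BDEF}: card=23040; try (F,hash)→3760, (E,hash)→3760, (F,merge)→12640, (E,merge)→12640, (F,nl_idx)→30880, (E,nl_idx)→30880 …(+2); best=3760 via (F,hash)
  {ABDE}: card=48000; try (A,hash)→11080, (A,merge)→16680, (D,hash)→33080, (D,nl_idx)→176880, (D,merge)→393000, (A,nl)→481120 …(+1); best=11080 via (A,hash)
  {ABCE}: card=120000; try (C,hash)→41880, (B,hash)→44380, (B,nl_idx)→284180, (C,merge)→397880, (B,merge)→494300, (B,nl)→614180 …(+1); best=41880 via (C,hash)
  {ABDEF}: card=1152000; try (A,hash)→35800, (F,hash)→60760, (A,merge)→377400, (F,merge)→828040, (F,nl_idx)→1499080, (F,nl)→5771080 …(+1); best=35800 via (A,hash)
  {ABCDE}: card=240000; try (C,hash)→68080, (D,hash)→162080, (C,merge)→832080, (D,nl_idx)→881880, (D,merge)→2202000, (D,nl)→2441880 …(+1); best=68080 via (C,hash)
  {ABCDEF}: card=5760000; try (F,hash)→309760, (C,hash)→1196800, (F,merge)→4629040, (F,nl_idx)→7508080, (C,merge)→25384800, (F,nl)→28868080 …(+1); best=309760 via (F,hash)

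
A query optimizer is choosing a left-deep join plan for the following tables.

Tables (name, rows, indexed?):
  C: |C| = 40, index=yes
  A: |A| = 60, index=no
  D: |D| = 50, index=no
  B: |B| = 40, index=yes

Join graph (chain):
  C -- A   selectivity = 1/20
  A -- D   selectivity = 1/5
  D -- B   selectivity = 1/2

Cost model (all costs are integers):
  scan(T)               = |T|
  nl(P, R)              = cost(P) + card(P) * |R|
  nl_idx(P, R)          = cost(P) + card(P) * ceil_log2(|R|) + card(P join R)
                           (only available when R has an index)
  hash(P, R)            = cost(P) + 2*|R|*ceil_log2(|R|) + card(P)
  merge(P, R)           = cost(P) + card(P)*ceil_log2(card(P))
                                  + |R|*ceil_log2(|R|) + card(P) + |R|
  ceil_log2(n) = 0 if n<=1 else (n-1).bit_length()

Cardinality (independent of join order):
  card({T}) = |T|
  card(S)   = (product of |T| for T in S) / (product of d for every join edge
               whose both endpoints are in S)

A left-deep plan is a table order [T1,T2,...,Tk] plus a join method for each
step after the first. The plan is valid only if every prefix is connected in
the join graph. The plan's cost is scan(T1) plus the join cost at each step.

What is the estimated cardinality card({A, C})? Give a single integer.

Tables in S: A(60), C(40)
Edges inside S: C-A(d=20)
numerator = 60 * 40 = 2400
denominator = 20 = 20
card(S) = 2400 / 20 = 120

120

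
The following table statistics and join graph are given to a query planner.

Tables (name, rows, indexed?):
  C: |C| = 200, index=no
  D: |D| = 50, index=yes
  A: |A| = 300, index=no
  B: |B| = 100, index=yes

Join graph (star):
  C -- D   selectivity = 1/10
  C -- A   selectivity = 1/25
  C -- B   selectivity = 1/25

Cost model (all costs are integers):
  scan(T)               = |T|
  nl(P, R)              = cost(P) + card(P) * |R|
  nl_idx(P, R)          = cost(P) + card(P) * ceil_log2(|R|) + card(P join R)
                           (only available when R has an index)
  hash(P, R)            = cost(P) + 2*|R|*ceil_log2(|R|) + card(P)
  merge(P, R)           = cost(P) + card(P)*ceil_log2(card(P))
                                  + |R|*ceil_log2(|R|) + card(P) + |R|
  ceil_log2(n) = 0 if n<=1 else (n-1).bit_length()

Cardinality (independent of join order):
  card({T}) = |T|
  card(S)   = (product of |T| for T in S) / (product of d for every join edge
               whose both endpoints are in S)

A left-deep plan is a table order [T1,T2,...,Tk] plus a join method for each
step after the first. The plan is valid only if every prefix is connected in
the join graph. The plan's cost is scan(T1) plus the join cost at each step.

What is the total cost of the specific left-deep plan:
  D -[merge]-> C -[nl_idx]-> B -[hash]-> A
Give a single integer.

step 1: scan D: cost=50, card=50
step 2: join C via merge
    card(P join C) = 50*200/(10) = 1000
    cost = 50 + 50*6 + 200*8 + 50 + 200 = 2200
step 3: join B via nl_idx
    card(P join B) = 1000*100/(25) = 4000
    cost = 2200 + 1000*7 + 4000 = 13200
step 4: join A via hash
    card(P join A) = 4000*300/(25) = 48000
    cost = 13200 + 2*300*9 + 4000 = 22600

22600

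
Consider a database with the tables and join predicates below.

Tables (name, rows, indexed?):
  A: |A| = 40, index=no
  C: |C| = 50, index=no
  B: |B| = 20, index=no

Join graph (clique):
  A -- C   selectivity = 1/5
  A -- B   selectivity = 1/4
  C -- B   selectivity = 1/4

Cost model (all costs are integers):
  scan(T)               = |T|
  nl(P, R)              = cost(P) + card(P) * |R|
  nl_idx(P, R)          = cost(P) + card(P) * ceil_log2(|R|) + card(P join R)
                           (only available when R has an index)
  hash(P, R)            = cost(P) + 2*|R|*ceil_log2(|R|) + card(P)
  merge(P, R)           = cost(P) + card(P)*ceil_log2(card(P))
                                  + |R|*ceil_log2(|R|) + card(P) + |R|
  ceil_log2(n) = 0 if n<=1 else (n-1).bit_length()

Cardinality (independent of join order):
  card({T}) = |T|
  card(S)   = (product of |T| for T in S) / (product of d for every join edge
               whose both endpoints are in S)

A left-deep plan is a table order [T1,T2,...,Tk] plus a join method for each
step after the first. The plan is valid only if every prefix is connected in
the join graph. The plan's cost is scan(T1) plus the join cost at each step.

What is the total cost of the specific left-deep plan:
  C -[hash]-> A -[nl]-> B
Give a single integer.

8580

step 1: scan C: cost=50, card=50
step 2: join A via hash
    card(P join A) = 50*40/(5) = 400
    cost = 50 + 2*40*6 + 50 = 580
step 3: join B via nl
    card(P join B) = 400*20/(4*4) = 500
    cost = 580 + 400*20 = 8580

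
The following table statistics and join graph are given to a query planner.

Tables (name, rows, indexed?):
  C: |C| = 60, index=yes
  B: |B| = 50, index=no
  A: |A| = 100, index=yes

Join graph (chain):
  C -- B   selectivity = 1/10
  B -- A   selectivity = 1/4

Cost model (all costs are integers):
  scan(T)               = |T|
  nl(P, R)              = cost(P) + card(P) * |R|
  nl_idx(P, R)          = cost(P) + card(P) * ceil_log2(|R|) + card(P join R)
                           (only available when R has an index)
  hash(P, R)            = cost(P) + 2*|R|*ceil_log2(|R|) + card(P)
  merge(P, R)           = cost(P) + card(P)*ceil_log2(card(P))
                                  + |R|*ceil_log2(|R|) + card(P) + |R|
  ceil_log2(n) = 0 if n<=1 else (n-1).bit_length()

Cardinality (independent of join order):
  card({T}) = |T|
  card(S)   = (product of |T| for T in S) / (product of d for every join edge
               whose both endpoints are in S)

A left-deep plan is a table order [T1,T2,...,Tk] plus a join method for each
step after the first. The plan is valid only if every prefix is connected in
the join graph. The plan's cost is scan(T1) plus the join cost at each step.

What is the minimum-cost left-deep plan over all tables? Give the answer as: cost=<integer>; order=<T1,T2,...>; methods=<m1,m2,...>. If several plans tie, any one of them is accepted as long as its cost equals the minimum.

cost=2350; order=B,C,A; methods=nl_idx,hash

Selinger DP (subsets sized 1..n):
  {C}: scan cost=60, card=60
  {B}: scan cost=50, card=50
  {A}: scan cost=100, card=100
  {BC}: card=300; try (C,nl_idx)→650, (B,hash)→720, (C,hash)→820, (C,merge)→820, (B,merge)→830, (C,nl)→3050 …(+1); best=650 via (C,nl_idx)
  {AB}: card=1250; try (B,hash)→800, (A,merge)→1200, (B,merge)→1250, (A,hash)→1500, (A,nl_idx)→1650, (A,nl)→5050 …(+1); best=800 via (B,hash)
  {ABC}: card=7500; try (A,hash)→2350, (C,hash)→2770, (A,merge)→4450, (A,nl_idx)→10250, (C,nl_idx)→15800, (C,merge)→16220 …(+2); best=2350 via (A,hash)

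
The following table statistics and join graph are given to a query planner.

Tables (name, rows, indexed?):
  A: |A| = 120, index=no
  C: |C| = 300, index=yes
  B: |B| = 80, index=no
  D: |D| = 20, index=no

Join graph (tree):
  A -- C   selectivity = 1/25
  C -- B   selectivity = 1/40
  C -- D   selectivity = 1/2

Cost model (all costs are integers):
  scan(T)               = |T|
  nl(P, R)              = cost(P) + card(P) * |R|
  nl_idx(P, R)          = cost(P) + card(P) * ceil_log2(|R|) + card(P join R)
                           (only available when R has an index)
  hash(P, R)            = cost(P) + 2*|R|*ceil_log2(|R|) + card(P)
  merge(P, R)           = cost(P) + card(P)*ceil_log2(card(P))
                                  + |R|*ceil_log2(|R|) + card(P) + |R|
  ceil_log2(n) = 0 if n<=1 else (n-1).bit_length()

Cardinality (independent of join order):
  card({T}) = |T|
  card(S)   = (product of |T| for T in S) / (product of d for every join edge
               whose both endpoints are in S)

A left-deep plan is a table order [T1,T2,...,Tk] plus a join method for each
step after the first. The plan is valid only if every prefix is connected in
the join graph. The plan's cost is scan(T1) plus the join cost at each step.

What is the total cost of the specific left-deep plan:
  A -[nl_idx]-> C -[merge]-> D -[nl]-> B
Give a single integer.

step 1: scan A: cost=120, card=120
step 2: join C via nl_idx
    card(P join C) = 120*300/(25) = 1440
    cost = 120 + 120*9 + 1440 = 2640
step 3: join D via merge
    card(P join D) = 1440*20/(2) = 14400
    cost = 2640 + 1440*11 + 20*5 + 1440 + 20 = 20040
step 4: join B via nl
    card(P join B) = 14400*80/(40) = 28800
    cost = 20040 + 14400*80 = 1172040

1172040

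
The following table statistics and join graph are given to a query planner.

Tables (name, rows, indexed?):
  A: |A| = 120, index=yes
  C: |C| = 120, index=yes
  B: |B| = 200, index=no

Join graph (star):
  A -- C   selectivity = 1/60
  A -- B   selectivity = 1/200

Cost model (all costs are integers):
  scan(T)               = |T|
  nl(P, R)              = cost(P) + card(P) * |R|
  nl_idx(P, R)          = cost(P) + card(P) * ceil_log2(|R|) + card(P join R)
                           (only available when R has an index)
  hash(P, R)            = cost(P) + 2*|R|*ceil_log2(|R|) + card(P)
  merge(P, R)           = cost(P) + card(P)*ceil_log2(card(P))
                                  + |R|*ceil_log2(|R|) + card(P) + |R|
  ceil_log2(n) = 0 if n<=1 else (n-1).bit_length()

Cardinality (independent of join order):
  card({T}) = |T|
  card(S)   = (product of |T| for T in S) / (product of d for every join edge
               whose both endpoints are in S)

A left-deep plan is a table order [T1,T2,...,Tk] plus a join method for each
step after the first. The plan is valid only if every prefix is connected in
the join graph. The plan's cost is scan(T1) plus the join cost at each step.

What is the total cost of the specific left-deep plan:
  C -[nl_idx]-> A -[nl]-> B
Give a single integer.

49200

step 1: scan C: cost=120, card=120
step 2: join A via nl_idx
    card(P join A) = 120*120/(60) = 240
    cost = 120 + 120*7 + 240 = 1200
step 3: join B via nl
    card(P join B) = 240*200/(200) = 240
    cost = 1200 + 240*200 = 49200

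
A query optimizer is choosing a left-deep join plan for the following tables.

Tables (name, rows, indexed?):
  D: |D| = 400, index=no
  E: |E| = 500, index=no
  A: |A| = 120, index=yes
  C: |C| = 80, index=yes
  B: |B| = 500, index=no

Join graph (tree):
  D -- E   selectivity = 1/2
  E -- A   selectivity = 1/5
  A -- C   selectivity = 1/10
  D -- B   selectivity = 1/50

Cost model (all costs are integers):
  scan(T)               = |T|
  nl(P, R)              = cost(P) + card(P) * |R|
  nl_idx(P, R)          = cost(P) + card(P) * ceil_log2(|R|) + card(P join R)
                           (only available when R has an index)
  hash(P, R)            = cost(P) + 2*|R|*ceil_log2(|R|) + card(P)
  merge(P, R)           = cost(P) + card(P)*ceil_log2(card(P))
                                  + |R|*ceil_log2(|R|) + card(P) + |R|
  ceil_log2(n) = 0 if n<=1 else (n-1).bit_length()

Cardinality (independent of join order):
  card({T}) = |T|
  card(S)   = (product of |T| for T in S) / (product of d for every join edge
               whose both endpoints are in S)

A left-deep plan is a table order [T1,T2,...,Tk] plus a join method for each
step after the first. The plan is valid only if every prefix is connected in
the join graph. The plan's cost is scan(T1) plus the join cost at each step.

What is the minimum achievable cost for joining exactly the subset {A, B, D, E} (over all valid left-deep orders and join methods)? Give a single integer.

Selinger DP over subsets of {A,B,D,E}:
  {D}: scan cost=400, card=400
  {E}: scan cost=500, card=500
  {A}: scan cost=120, card=120
  {B}: scan cost=500, card=500
  {DE}: card=100000; try (D,hash)→8200, (E,merge)→9400, (D,merge)→9500, (E,hash)→9800, (E,nl)→200400, (D,nl)→200500; best=8200 via (D,hash)
  {BD}: card=4000; try (D,hash)→8200, (B,merge)→9400, (D,merge)→9500, (B,hash)→9800, (B,nl)→200400, (D,nl)→200500; best=8200 via (D,hash)
  {AE}: card=12000; try (A,hash)→2680, (E,merge)→6080, (A,merge)→6460, (E,hash)→9240, (A,nl_idx)→16000, (E,nl)→60120 …(+1); best=2680 via (A,hash)
  {ADE}: card=2400000; try (D,hash)→21880, (A,hash)→109880, (D,merge)→186680, (A,merge)→1809160, (A,nl_idx)→3108200, (D,nl)→4802680 …(+1); best=21880 via (D,hash)
  {BDE}: card=1000000; try (E,hash)→21200, (E,merge)→65200, (B,hash)→117200, (B,merge)→1813200, (E,nl)→2008200, (B,nl)→50008200; best=21200 via (E,hash)
  {ABDE}: card=24000000; try (A,hash)→1022880, (B,hash)→2430880, (A,merge)→21022160, (A,nl_idx)→31021200, (B,merge)→55226880, (A,nl)→120021200 …(+1); best=1022880 via (A,hash)

1022880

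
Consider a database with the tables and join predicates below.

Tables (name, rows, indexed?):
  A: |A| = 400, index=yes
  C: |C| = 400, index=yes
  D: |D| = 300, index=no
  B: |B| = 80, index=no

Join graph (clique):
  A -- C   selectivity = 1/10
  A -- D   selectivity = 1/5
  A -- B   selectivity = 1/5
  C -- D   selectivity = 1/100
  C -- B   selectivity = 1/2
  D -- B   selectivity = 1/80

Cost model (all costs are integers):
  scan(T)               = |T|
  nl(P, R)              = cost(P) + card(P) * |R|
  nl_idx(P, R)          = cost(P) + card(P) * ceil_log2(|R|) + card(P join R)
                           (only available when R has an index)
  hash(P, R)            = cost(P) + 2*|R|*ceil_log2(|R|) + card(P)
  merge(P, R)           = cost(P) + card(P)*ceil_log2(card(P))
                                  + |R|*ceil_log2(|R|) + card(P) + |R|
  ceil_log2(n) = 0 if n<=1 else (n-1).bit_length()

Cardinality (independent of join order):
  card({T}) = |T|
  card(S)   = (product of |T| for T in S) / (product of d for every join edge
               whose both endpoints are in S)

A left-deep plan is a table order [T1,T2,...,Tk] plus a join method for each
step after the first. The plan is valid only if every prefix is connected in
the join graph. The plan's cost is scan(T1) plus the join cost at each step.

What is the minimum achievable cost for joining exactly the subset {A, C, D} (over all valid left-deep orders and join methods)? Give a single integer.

12600

Selinger DP over subsets of {A,C,D}:
  {A}: scan cost=400, card=400
  {C}: scan cost=400, card=400
  {D}: scan cost=300, card=300
  {AC}: card=16000; try (C,hash)→8000, (A,hash)→8000, (C,merge)→8400, (A,merge)→8400, (C,nl_idx)→20000, (A,nl_idx)→20000 …(+2); best=8000 via (C,hash)
  {AD}: card=24000; try (D,hash)→6200, (A,merge)→7300, (D,merge)→7400, (A,hash)→7800, (A,nl_idx)→27000, (A,nl)→120300 …(+1); best=6200 via (D,hash)
  {CD}: card=1200; try (C,nl_idx)→4200, (D,hash)→6200, (C,merge)→7300, (D,merge)→7400, (C,hash)→7800, (C,nl)→120300 …(+1); best=4200 via (C,nl_idx)
  {ACD}: card=9600; try (A,hash)→12600, (A,merge)→22600, (A,nl_idx)→24600, (D,hash)→29400, (C,hash)→37400, (C,nl_idx)→231800 …(+5); best=12600 via (A,hash)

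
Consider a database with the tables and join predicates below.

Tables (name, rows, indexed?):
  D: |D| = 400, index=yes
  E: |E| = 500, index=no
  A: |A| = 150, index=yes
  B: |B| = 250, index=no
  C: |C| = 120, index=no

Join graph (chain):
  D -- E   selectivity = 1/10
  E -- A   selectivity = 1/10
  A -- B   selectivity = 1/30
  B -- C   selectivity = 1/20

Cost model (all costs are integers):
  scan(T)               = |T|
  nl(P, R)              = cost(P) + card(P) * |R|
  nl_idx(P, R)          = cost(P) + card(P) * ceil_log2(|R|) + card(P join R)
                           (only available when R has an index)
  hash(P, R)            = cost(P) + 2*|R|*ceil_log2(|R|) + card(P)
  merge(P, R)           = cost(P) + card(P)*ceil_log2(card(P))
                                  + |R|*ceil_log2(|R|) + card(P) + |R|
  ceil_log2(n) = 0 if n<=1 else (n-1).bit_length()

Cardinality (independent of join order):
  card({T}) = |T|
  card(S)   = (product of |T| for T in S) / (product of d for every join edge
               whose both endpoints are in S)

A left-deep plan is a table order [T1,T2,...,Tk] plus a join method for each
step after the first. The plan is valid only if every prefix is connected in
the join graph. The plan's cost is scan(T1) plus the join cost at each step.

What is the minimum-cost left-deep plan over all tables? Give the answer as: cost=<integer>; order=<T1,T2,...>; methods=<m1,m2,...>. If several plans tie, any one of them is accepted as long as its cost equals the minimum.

Selinger DP (subsets sized 1..n):
  {D}: scan cost=400, card=400
  {E}: scan cost=500, card=500
  {A}: scan cost=150, card=150
  {B}: scan cost=250, card=250
  {C}: scan cost=120, card=120
  {DE}: card=20000; try (D,hash)→8200, (E,merge)→9400, (D,merge)→9500, (E,hash)→9800, (D,nl_idx)→25000, (E,nl)→200400 …(+1); best=8200 via (D,hash)
  {AE}: card=7500; try (A,hash)→3400, (E,merge)→6500, (A,merge)→6850, (E,hash)→9300, (A,nl_idx)→12000, (E,nl)→75150 …(+1); best=3400 via (A,hash)
  {AB}: card=1250; try (A,hash)→2900, (A,nl_idx)→3500, (B,merge)→3750, (A,merge)→3850, (B,hash)→4300, (B,nl)→37650 …(+1); best=2900 via (A,hash)
  {BC}: card=1500; try (C,hash)→2180, (B,merge)→3330, (C,merge)→3460, (B,hash)→4240, (B,nl)→30120, (C,nl)→30250; best=2180 via (C,hash)
  {ADE}: card=300000; try (D,hash)→18100, (A,hash)→30600, (D,merge)→112400, (A,merge)→329550, (D,nl_idx)→370900, (A,nl_idx)→468200 …(+2); best=18100 via (D,hash)
  {ABE}: card=62500; try (E,hash)→13150, (B,hash)→14900, (E,merge)→22900, (B,merge)→110650, (E,nl)→627900, (B,nl)→1878400; best=13150 via (E,hash)
  {ABC}: card=7500; try (C,hash)→5830, (A,hash)→6080, (C,merge)→18860, (A,merge)→21530, (A,nl_idx)→21680, (C,nl)→152900 …(+1); best=5830 via (C,hash)
  {ABDE}: card=2500000; try (D,hash)→82850, (B,hash)→322100, (D,merge)→1079650, (D,nl_idx)→3075650, (B,merge)→6020350, (D,nl)→25013150 …(+1); best=82850 via (D,hash)
  {ABCE}: card=375000; try (E,hash)→22330, (C,hash)→77330, (E,merge)→115830, (C,merge)→1076610, (E,nl)→3755830, (C,nl)→7513150; best=22330 via (E,hash)
  {ABCDE}: card=15000000; try (D,hash)→404530, (C,hash)→2584530, (D,merge)→7526330, (D,nl_idx)→18397330, (C,merge)→57583810, (D,nl)→150022330 …(+1); best=404530 via (D,hash)

cost=404530; order=B,A,C,E,D; methods=hash,hash,hash,hash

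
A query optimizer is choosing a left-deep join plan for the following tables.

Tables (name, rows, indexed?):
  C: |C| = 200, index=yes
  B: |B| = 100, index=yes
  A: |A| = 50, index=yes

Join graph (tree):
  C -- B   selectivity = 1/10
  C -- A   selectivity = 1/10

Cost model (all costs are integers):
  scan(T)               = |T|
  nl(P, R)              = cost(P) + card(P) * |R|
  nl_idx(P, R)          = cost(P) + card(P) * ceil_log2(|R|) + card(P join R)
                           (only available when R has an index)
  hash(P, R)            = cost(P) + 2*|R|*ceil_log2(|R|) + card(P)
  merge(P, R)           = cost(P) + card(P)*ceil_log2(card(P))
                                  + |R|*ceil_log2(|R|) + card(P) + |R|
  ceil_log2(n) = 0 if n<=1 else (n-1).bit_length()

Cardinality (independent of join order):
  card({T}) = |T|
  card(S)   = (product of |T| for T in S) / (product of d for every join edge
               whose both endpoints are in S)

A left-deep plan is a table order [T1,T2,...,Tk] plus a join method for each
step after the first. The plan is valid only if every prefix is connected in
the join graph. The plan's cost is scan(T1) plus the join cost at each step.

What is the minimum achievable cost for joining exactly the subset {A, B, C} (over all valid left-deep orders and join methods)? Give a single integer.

3400

Selinger DP over subsets of {A,B,C}:
  {C}: scan cost=200, card=200
  {B}: scan cost=100, card=100
  {A}: scan cost=50, card=50
  {BC}: card=2000; try (B,hash)→1800, (C,merge)→2700, (B,merge)→2800, (C,nl_idx)→2900, (C,hash)→3400, (B,nl_idx)→3600 …(+2); best=1800 via (B,hash)
  {AC}: card=1000; try (A,hash)→1000, (C,nl_idx)→1450, (C,merge)→2200, (A,merge)→2350, (A,nl_idx)→2400, (C,hash)→3300 …(+2); best=1000 via (A,hash)
  {ABC}: card=10000; try (B,hash)→3400, (A,hash)→4400, (B,merge)→12800, (B,nl_idx)→18000, (A,nl_idx)→23800, (A,merge)→26150 …(+2); best=3400 via (B,hash)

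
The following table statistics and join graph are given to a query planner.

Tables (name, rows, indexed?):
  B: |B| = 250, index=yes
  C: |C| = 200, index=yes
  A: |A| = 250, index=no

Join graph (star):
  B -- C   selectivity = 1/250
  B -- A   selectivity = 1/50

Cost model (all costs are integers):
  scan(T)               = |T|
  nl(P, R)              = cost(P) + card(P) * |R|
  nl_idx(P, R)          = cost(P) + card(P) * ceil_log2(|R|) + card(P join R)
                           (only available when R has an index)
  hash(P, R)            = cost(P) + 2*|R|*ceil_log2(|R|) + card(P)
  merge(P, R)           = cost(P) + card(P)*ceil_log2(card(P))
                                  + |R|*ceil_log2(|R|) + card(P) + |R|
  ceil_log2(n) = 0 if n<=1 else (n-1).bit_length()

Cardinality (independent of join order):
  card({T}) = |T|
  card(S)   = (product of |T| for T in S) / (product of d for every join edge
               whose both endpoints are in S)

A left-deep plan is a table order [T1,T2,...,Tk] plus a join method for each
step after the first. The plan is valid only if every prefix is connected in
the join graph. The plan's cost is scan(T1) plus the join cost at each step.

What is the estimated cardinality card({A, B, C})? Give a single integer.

Tables in S: A(250), B(250), C(200)
Edges inside S: B-C(d=250), B-A(d=50)
numerator = 250 * 250 * 200 = 12500000
denominator = 250 * 50 = 12500
card(S) = 12500000 / 12500 = 1000

1000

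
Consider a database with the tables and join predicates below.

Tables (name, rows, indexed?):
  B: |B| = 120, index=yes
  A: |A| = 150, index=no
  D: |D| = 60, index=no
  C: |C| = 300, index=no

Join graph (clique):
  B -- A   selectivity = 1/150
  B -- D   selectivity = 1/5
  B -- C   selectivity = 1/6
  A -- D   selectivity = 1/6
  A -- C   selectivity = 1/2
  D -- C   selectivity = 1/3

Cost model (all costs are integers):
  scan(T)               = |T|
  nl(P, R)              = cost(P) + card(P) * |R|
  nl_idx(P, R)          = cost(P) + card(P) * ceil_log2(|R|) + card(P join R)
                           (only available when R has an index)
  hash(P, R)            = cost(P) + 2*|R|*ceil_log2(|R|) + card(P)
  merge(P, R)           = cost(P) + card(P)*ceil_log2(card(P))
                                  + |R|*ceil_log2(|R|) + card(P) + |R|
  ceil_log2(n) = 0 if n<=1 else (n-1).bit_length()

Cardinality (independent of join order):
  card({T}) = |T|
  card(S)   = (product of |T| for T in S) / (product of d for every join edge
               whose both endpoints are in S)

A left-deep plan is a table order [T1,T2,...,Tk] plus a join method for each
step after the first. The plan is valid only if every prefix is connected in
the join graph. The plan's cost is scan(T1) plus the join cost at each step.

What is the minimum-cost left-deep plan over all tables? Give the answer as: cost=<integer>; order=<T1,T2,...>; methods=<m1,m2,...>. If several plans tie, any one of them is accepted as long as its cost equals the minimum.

Selinger DP (subsets sized 1..n):
  {B}: scan cost=120, card=120
  {A}: scan cost=150, card=150
  {D}: scan cost=60, card=60
  {C}: scan cost=300, card=300
  {AB}: card=120; try (B,nl_idx)→1320, (B,hash)→1980, (A,merge)→2430, (B,merge)→2460, (A,hash)→2640, (A,nl)→18120 …(+1); best=1320 via (B,nl_idx)
  {BD}: card=1440; try (D,hash)→960, (B,merge)→1440, (D,merge)→1500, (B,hash)→1800, (B,nl_idx)→1920, (B,nl)→7260 …(+1); best=960 via (D,hash)
  {BC}: card=6000; try (B,hash)→2280, (C,merge)→4080, (B,merge)→4260, (C,hash)→5640, (B,nl_idx)→8400, (C,nl)→36120 …(+1); best=2280 via (B,hash)
  {AD}: card=1500; try (D,hash)→1020, (A,merge)→1830, (D,merge)→1920, (A,hash)→2520, (A,nl)→9060, (D,nl)→9150; best=1020 via (D,hash)
  {AC}: card=22500; try (A,hash)→3000, (C,merge)→4500, (A,merge)→4650, (C,hash)→5700, (C,nl)→45150, (A,nl)→45300; best=3000 via (A,hash)
  {CD}: card=6000; try (D,hash)→1320, (C,merge)→3480, (D,merge)→3720, (C,hash)→5520, (C,nl)→18060, (D,nl)→18300; best=1320 via (D,hash)
  {ABD}: card=240; try (D,hash)→2160, (D,merge)→2700, (B,hash)→4200, (A,hash)→4800, (D,nl)→8520, (B,nl_idx)→11760 …(+4); best=2160 via (D,hash)
  {ABC}: card=3000; try (C,merge)→5280, (C,hash)→6840, (A,hash)→10680, (B,hash)→27180, (C,nl)→37320, (A,merge)→87630 …(+4); best=5280 via (C,merge)
  {BCD}: card=24000; try (C,hash)→7800, (D,hash)→9000, (B,hash)→9000, (C,merge)→21240, (B,nl_idx)→67320, (B,merge)→86280 …(+4); best=7800 via (C,hash)
  {ACD}: card=75000; try (C,hash)→7920, (A,hash)→9720, (C,merge)→22020, (D,hash)→26220, (A,merge)→86670, (D,merge)→363420 …(+3); best=7920 via (C,hash)
  {ABCD}: card=2000; try (C,merge)→7320, (C,hash)→7800, (D,hash)→9000, (A,hash)→34200, (D,merge)→44700, (C,nl)→74160 …(+7); best=7320 via (C,merge)

cost=7320; order=A,B,D,C; methods=nl_idx,hash,merge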